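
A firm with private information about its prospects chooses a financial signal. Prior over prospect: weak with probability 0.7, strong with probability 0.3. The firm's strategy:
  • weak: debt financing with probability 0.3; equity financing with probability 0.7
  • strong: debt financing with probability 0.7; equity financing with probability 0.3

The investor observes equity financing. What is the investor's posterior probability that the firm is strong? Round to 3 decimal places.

0.155

Apply Bayes' rule using the sender's strategy as the likelihood.
P(equity financing) = 0.7·0.7 + 0.3·0.3 = 0.58
P(strong | equity financing) = (0.3·0.3) / 0.58 = 0.09 / 0.58 = 0.155172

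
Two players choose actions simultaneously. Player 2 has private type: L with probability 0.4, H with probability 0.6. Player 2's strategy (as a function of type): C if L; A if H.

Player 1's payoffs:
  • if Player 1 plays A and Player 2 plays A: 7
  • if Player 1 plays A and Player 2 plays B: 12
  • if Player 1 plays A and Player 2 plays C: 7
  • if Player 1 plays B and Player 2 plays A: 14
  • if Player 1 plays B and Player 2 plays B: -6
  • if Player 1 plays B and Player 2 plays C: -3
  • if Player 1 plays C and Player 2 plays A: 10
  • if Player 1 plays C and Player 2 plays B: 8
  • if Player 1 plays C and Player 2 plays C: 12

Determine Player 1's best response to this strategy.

E[A] = 0.4·(7) + 0.6·(7) = 7
E[B] = 0.4·(-3) + 0.6·(14) = 7.2
E[C] = 0.4·(12) + 0.6·(10) = 10.8
Best response: C (10.8 is the largest).

C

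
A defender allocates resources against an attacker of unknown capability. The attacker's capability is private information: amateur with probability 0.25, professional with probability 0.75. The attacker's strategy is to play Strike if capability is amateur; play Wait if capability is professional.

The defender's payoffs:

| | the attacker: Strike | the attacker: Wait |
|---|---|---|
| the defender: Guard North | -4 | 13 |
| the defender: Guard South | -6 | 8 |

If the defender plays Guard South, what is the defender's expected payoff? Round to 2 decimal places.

E[Guard South] = 0.25·(-6) + 0.75·8 = (-1.5) + 6 = 4.5

4.50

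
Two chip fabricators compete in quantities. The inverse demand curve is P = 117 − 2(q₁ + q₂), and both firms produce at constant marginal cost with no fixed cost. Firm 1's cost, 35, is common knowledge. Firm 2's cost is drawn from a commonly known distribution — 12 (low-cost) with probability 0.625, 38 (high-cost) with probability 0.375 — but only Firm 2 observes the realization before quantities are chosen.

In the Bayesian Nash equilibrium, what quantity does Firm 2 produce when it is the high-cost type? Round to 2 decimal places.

Firm 2 with cost c maximizes (117 − 2(q₁+q₂) − c)·q₂, giving q₂(c) = (117 − c − 2q₁)/4.
E[c₂] = 0.625·12 + 0.375·38 = 21.75
Firm 1's FOC against E[q₂] yields q₁ = (117 − 2·35 + E[c₂])/6 = (117 − 70 + 21.75)/6 = 11.4583.
q₂(high-cost) = (117 − 38 − 2·11.4583)/4 = 14.0208.

14.02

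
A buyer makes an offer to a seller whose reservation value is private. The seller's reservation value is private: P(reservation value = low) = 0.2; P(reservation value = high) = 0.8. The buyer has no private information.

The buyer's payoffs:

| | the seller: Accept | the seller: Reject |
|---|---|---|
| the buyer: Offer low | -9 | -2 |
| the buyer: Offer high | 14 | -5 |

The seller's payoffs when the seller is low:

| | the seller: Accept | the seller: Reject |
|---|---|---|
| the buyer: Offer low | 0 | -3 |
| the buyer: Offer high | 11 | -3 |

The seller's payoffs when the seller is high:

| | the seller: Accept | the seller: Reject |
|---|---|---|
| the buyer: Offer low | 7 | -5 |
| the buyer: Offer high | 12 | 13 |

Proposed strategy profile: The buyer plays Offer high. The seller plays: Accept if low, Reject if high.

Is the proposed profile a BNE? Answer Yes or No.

A profile is a BNE iff every type of every player is best-responding given beliefs about the other side.
The buyer plays Offer high: E[Offer high] = 0.2·(14) + 0.8·(-5) = -1.2; E[Offer low] = -3.4. Best-responding. ✓
The seller (reservation value low), facing Offer high: Accept gives 11, Reject gives -3. Proposed Accept is best. ✓
The seller (reservation value high), facing Offer high: Accept gives 12, Reject gives 13. Proposed Reject is best. ✓

Yes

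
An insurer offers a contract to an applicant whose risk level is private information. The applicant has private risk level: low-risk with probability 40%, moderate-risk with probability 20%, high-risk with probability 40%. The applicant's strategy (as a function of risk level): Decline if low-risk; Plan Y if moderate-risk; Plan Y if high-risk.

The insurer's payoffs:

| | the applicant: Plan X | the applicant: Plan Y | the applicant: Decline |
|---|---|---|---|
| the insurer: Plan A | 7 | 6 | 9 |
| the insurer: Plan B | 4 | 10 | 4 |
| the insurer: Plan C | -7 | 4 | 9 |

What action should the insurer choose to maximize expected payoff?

Plan B

E[Plan A] = 0.4·(9) + 0.2·(6) + 0.4·(6) = 7.2
E[Plan B] = 0.4·(4) + 0.2·(10) + 0.4·(10) = 7.6
E[Plan C] = 0.4·(9) + 0.2·(4) + 0.4·(4) = 6
Best response: Plan B (7.6 is the largest).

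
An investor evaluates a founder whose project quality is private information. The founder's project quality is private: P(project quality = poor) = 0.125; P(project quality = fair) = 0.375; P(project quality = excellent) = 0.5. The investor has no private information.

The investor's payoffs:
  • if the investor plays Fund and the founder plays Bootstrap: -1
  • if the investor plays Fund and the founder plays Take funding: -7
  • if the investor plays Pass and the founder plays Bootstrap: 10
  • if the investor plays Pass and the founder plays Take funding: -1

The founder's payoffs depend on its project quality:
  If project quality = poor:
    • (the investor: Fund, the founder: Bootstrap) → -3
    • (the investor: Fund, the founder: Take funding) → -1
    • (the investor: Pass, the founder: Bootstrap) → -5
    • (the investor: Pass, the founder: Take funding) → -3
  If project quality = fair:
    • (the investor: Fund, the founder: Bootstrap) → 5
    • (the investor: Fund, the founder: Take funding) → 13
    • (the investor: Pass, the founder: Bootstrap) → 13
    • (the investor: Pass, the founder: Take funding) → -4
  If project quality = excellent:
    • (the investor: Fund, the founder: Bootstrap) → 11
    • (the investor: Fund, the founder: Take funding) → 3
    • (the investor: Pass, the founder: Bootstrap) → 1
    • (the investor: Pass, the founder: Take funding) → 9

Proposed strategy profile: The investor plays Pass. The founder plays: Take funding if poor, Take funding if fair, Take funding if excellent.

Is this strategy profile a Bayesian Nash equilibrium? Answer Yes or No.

No

The investor plays Pass: E[Pass] = 0.125·(-1) + 0.375·(-1) + 0.5·(-1) = -1; E[Fund] = -7. Best-responding. ✓
The founder (project quality poor), facing Pass: Bootstrap gives -5, Take funding gives -3. Proposed Take funding is best. ✓
The founder (project quality fair), facing Pass: Bootstrap gives 13, Take funding gives -4. Proposed Take funding is not best — profitable deviation exists. ✗
The founder (project quality excellent), facing Pass: Bootstrap gives 1, Take funding gives 9. Proposed Take funding is best. ✓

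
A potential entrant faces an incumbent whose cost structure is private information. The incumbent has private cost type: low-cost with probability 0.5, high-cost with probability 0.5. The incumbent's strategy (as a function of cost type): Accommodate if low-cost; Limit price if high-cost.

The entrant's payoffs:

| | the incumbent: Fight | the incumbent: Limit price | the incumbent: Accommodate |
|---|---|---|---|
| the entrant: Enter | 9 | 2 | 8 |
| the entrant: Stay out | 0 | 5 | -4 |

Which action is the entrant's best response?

Enter

Compute the entrant's expected payoff for each action, taking the expectation over the incumbent's type.
E[Enter] = 0.5·(8) + 0.5·(2) = 5
E[Stay out] = 0.5·(-4) + 0.5·(5) = 0.5
Best response: Enter (5 is the largest).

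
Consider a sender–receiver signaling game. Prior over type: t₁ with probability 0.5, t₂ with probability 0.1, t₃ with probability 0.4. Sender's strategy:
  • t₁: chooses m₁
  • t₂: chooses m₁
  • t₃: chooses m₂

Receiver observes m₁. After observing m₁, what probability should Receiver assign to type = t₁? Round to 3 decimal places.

0.833

P(m₁) = 0.5·1 + 0.1·1 + 0.4·0 = 0.6
P(t₁ | m₁) = (0.5·1) / 0.6 = 0.5 / 0.6 = 0.833333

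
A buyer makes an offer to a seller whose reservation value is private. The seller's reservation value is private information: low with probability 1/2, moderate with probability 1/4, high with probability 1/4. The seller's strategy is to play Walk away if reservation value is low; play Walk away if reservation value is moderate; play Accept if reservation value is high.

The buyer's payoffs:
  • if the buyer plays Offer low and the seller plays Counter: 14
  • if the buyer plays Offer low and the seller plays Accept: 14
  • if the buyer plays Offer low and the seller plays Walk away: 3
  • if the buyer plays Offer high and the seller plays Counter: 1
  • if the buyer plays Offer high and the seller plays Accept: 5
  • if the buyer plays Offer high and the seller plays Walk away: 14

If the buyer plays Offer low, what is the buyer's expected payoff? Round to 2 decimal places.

Take the expectation over the seller's reservation value, weighting each type's action by its prior probability.
E[Offer low] = 1/2·3 + 1/4·3 + 1/4·14 = 3/2 + 3/4 + 7/2 = 23/4

5.75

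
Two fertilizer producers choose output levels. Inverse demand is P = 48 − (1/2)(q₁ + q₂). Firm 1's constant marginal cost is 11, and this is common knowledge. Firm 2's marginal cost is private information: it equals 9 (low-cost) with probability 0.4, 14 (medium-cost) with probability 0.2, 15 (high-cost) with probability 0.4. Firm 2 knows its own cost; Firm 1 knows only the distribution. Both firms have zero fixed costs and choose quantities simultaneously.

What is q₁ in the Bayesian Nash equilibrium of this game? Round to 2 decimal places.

25.60

Firm 2 with cost c maximizes (48 − (1/2)(q₁+q₂) − c)·q₂, giving q₂(c) = (48 − c − (1/2)q₁).
E[c₂] = 0.4·9 + 0.2·14 + 0.4·15 = 12.4
Firm 1's FOC against E[q₂] yields q₁ = (48 − 2·11 + E[c₂])/(3/2) = (48 − 22 + 12.4)/(3/2) = 25.6.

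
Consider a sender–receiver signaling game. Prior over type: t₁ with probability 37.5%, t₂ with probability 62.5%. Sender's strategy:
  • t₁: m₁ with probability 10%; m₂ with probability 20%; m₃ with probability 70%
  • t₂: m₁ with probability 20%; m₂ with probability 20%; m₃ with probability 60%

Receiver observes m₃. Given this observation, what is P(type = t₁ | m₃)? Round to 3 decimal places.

P(m₃) = 0.375·0.7 + 0.625·0.6 = 0.6375
P(t₁ | m₃) = (0.375·0.7) / 0.6375 = 0.2625 / 0.6375 = 0.411765

0.412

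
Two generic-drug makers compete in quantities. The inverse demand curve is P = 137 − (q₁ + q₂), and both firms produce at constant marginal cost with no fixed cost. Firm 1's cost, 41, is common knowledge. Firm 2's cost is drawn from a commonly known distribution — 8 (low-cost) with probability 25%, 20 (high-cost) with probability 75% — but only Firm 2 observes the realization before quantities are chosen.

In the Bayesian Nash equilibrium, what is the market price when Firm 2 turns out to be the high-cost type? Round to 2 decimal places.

66.50

Each type of Firm 2 best-responds to q₁; Firm 1 best-responds to the expected q₂ over Firm 2's types.
Firm 2 with cost c maximizes (137 − (q₁+q₂) − c)·q₂, giving q₂(c) = (137 − c − q₁)/2.
E[c₂] = 0.25·8 + 0.75·20 = 17
Firm 1's FOC against E[q₂] yields q₁ = (137 − 2·41 + E[c₂])/3 = (137 − 82 + 17)/3 = 24.
q₂(high-cost) = 46.5, so P = 137 − (24 + 46.5) = 66.5.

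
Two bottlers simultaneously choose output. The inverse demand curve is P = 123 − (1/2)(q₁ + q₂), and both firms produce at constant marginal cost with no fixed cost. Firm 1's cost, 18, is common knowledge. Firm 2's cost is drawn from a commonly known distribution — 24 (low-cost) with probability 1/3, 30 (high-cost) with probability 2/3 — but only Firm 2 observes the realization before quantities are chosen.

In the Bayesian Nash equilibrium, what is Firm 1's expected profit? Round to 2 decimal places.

Each type of Firm 2 best-responds to q₁; Firm 1 best-responds to the expected q₂ over Firm 2's types.
Firm 2 with cost c maximizes (123 − (1/2)(q₁+q₂) − c)·q₂, giving q₂(c) = (123 − c − (1/2)q₁).
E[c₂] = 1/3·24 + 2/3·30 = 28
Firm 1's FOC against E[q₂] yields q₁ = (123 − 2·18 + E[c₂])/(3/2) = (123 − 36 + 28)/(3/2) = 76.6667.
E[P] = 123 − (1/2)·(q₁ + E[q₂]) = 56.3333; Firm 1's expected profit = (E[P] − 18)·q₁ = (56.3333 − 18)·76.6667 = 2938.89.

2938.89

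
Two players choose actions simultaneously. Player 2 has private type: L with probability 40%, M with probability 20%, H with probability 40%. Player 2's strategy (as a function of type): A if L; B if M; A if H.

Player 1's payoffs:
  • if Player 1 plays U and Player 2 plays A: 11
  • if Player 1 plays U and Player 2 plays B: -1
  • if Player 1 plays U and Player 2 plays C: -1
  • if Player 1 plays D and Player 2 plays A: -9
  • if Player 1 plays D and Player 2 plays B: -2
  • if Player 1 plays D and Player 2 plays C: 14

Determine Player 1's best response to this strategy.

U

Compute Player 1's expected payoff for each action, taking the expectation over Player 2's type.
E[U] = 0.4·(11) + 0.2·(-1) + 0.4·(11) = 8.6
E[D] = 0.4·(-9) + 0.2·(-2) + 0.4·(-9) = -7.6
Best response: U (8.6 is the largest).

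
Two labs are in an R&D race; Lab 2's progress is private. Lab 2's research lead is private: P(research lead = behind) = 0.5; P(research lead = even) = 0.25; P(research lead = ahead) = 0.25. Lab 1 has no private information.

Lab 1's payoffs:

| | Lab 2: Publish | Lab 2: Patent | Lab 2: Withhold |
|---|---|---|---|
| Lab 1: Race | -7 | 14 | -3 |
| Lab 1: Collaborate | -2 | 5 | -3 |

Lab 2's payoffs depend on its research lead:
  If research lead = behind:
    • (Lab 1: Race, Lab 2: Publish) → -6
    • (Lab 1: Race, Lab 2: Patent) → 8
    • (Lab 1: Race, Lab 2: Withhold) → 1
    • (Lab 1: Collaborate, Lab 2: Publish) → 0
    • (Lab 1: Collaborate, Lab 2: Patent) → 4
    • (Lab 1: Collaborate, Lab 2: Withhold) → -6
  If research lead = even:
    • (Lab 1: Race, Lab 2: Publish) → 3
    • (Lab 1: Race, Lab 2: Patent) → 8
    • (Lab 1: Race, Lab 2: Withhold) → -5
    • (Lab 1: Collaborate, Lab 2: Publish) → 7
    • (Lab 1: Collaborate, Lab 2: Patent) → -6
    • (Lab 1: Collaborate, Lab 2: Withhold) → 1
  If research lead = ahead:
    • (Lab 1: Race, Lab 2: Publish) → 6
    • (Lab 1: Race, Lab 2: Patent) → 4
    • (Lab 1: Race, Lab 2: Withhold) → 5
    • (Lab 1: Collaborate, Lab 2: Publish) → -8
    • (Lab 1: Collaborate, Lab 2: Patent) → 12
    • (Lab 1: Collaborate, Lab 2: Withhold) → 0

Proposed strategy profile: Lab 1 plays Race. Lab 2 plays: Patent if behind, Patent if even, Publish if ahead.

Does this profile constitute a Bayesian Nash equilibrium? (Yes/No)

Lab 1 plays Race: E[Race] = 0.5·(14) + 0.25·(14) + 0.25·(-7) = 8.75; E[Collaborate] = 3.25. Best-responding. ✓
Lab 2 (research lead behind), facing Race: Publish gives -6, Patent gives 8, Withhold gives 1. Proposed Patent is best. ✓
Lab 2 (research lead even), facing Race: Publish gives 3, Patent gives 8, Withhold gives -5. Proposed Patent is best. ✓
Lab 2 (research lead ahead), facing Race: Publish gives 6, Patent gives 4, Withhold gives 5. Proposed Publish is best. ✓

Yes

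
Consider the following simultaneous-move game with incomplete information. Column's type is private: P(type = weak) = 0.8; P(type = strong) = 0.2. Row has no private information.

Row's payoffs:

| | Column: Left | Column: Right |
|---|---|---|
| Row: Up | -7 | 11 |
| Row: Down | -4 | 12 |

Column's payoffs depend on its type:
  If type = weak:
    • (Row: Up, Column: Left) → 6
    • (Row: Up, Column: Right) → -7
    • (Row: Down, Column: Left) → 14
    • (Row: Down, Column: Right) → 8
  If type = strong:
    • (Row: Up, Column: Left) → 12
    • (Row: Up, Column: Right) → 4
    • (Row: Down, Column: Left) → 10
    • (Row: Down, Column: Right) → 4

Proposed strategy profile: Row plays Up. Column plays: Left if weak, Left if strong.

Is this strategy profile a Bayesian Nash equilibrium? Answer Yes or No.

No

A profile is a BNE iff every type of every player is best-responding given beliefs about the other side.
Row plays Up: E[Up] = 0.8·(-7) + 0.2·(-7) = -7; E[Down] = -4. Not best-responding. ✗
Column (type weak), facing Up: Left gives 6, Right gives -7. Proposed Left is best. ✓
Column (type strong), facing Up: Left gives 12, Right gives 4. Proposed Left is best. ✓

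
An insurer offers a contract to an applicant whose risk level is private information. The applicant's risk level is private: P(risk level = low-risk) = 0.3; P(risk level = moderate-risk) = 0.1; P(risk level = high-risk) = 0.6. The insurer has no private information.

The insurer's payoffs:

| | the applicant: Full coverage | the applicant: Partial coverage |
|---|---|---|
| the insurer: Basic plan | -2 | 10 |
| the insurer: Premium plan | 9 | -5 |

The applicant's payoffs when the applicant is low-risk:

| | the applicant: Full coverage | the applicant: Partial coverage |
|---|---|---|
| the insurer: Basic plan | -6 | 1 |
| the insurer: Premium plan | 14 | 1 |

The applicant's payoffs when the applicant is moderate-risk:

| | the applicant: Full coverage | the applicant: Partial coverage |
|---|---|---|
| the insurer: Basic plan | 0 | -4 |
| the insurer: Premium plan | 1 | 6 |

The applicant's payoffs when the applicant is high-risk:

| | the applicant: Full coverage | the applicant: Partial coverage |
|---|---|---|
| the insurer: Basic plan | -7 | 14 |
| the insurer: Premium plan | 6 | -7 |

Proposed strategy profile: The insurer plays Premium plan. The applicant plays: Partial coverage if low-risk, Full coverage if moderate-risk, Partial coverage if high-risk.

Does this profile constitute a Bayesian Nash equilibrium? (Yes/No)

The insurer plays Premium plan: E[Premium plan] = 0.3·(-5) + 0.1·(9) + 0.6·(-5) = -3.6; E[Basic plan] = 8.8. Not best-responding. ✗
The applicant (risk level low-risk), facing Premium plan: Full coverage gives 14, Partial coverage gives 1. Proposed Partial coverage is not best — profitable deviation exists. ✗
The applicant (risk level moderate-risk), facing Premium plan: Full coverage gives 1, Partial coverage gives 6. Proposed Full coverage is not best — profitable deviation exists. ✗
The applicant (risk level high-risk), facing Premium plan: Full coverage gives 6, Partial coverage gives -7. Proposed Partial coverage is not best — profitable deviation exists. ✗

No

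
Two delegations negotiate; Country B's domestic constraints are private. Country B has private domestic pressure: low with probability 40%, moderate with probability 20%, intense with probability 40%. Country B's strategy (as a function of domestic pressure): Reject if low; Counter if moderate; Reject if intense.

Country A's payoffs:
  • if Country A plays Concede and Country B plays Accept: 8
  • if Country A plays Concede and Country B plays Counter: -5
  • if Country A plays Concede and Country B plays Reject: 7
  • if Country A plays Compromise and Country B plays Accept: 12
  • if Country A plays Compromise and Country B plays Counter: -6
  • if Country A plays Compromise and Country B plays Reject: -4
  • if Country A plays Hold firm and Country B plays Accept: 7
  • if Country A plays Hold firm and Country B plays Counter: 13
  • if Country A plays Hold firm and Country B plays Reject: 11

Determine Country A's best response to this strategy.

E[Concede] = 0.4·(7) + 0.2·(-5) + 0.4·(7) = 4.6
E[Compromise] = 0.4·(-4) + 0.2·(-6) + 0.4·(-4) = -4.4
E[Hold firm] = 0.4·(11) + 0.2·(13) + 0.4·(11) = 11.4
Best response: Hold firm (11.4 is the largest).

Hold firm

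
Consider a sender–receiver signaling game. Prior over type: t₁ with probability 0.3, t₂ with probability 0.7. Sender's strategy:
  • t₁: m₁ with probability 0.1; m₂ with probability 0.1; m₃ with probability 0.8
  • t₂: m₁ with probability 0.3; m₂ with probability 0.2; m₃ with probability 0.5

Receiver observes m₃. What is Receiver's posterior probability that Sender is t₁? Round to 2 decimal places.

P(m₃) = 0.3·0.8 + 0.7·0.5 = 0.59
P(t₁ | m₃) = (0.3·0.8) / 0.59 = 0.24 / 0.59 = 0.40678

0.41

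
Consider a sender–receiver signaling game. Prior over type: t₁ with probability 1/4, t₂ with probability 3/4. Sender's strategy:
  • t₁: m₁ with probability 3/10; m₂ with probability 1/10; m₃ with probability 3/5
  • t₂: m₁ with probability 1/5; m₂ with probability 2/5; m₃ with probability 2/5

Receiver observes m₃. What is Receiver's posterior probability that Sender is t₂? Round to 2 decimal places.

0.67

P(m₃) = (1/4)·(3/5) + (3/4)·(2/5) = 9/20
P(t₂ | m₃) = ((3/4)·(2/5)) / (9/20) = (3/10) / (9/20) = 2/3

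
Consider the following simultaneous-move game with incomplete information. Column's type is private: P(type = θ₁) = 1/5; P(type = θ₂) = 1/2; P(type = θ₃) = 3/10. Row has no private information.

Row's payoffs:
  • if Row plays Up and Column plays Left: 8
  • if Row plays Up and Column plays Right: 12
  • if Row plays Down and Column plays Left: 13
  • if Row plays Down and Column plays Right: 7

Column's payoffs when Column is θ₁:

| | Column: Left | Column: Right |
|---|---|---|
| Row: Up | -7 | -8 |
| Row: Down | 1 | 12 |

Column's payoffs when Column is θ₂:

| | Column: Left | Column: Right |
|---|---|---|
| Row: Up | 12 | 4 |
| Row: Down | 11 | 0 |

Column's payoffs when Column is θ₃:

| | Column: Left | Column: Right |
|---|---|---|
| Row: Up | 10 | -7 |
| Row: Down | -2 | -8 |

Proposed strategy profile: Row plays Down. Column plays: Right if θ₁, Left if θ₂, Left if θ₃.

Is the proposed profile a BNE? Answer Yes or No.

A profile is a BNE iff every type of every player is best-responding given beliefs about the other side.
Row plays Down: E[Down] = 1/5·(7) + 1/2·(13) + 3/10·(13) = 59/5; E[Up] = 44/5. Best-responding. ✓
Column (type θ₁), facing Down: Left gives 1, Right gives 12. Proposed Right is best. ✓
Column (type θ₂), facing Down: Left gives 11, Right gives 0. Proposed Left is best. ✓
Column (type θ₃), facing Down: Left gives -2, Right gives -8. Proposed Left is best. ✓

Yes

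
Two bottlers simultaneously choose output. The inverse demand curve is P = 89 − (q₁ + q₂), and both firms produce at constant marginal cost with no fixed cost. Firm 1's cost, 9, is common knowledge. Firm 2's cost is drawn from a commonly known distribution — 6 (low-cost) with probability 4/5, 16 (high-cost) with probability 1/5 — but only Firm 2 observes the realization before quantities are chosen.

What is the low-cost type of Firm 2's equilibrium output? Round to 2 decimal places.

28.33

Firm 2 with cost c maximizes (89 − (q₁+q₂) − c)·q₂, giving q₂(c) = (89 − c − q₁)/2.
E[c₂] = 4/5·6 + 1/5·16 = 8
Firm 1's FOC against E[q₂] yields q₁ = (89 − 2·9 + E[c₂])/3 = (89 − 18 + 8)/3 = 26.3333.
q₂(low-cost) = (89 − 6 − 26.3333)/2 = 28.3333.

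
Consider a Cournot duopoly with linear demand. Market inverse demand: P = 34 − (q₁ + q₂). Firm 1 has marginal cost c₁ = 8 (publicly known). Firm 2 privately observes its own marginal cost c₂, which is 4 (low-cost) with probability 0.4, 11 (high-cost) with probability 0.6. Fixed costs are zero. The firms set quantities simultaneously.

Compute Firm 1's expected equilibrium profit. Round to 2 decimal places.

76.27

Firm 2 with cost c maximizes (34 − (q₁+q₂) − c)·q₂, giving q₂(c) = (34 − c − q₁)/2.
E[c₂] = 0.4·4 + 0.6·11 = 8.2
Firm 1's FOC against E[q₂] yields q₁ = (34 − 2·8 + E[c₂])/3 = (34 − 16 + 8.2)/3 = 8.73333.
E[P] = 34 − (q₁ + E[q₂]) = 16.7333; Firm 1's expected profit = (E[P] − 8)·q₁ = (16.7333 − 8)·8.73333 = 76.2711.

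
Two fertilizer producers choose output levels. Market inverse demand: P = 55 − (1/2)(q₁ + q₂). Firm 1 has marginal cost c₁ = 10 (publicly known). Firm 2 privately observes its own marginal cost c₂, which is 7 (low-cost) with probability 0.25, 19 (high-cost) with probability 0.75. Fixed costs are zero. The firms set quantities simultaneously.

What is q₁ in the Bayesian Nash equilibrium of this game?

Firm 2 with cost c maximizes (55 − (1/2)(q₁+q₂) − c)·q₂, giving q₂(c) = (55 − c − (1/2)q₁).
E[c₂] = 0.25·7 + 0.75·19 = 16
Firm 1's FOC against E[q₂] yields q₁ = (55 − 2·10 + E[c₂])/(3/2) = (55 − 20 + 16)/(3/2) = 34.

34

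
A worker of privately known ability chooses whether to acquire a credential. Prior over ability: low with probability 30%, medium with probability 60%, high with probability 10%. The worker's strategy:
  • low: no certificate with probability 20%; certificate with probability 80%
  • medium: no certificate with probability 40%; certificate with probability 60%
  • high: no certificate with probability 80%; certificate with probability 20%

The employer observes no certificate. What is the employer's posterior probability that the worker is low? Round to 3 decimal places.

0.158

P(no certificate) = 0.3·0.2 + 0.6·0.4 + 0.1·0.8 = 0.38
P(low | no certificate) = (0.3·0.2) / 0.38 = 0.06 / 0.38 = 0.157895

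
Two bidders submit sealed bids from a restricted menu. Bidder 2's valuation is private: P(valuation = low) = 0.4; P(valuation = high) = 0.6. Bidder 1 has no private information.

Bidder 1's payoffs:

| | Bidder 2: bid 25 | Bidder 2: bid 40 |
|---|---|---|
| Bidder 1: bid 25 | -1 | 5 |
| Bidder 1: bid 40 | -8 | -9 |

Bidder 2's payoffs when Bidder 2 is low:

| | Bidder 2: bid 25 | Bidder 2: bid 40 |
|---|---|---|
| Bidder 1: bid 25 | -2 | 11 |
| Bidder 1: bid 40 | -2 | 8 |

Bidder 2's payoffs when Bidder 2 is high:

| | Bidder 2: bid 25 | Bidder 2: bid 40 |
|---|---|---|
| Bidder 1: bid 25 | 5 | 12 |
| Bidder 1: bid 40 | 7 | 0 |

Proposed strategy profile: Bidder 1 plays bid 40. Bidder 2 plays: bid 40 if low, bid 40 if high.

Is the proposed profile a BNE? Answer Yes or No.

A profile is a BNE iff every type of every player is best-responding given beliefs about the other side.
Bidder 1 plays bid 40: E[bid 40] = 0.4·(-9) + 0.6·(-9) = -9; E[bid 25] = 5. Not best-responding. ✗
Bidder 2 (valuation low), facing bid 40: bid 25 gives -2, bid 40 gives 8. Proposed bid 40 is best. ✓
Bidder 2 (valuation high), facing bid 40: bid 25 gives 7, bid 40 gives 0. Proposed bid 40 is not best — profitable deviation exists. ✗

No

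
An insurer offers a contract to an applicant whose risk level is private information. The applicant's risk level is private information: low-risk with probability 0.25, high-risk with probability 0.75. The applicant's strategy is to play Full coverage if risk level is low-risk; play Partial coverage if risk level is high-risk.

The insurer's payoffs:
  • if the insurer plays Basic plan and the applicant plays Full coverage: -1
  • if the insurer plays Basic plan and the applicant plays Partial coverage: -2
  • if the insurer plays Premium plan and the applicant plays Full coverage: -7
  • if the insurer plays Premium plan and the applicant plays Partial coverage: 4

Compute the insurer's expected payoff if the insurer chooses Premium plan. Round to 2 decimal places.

1.25

Take the expectation over the applicant's risk level, weighting each type's action by its prior probability.
E[Premium plan] = 0.25·(-7) + 0.75·4 = (-1.75) + 3 = 1.25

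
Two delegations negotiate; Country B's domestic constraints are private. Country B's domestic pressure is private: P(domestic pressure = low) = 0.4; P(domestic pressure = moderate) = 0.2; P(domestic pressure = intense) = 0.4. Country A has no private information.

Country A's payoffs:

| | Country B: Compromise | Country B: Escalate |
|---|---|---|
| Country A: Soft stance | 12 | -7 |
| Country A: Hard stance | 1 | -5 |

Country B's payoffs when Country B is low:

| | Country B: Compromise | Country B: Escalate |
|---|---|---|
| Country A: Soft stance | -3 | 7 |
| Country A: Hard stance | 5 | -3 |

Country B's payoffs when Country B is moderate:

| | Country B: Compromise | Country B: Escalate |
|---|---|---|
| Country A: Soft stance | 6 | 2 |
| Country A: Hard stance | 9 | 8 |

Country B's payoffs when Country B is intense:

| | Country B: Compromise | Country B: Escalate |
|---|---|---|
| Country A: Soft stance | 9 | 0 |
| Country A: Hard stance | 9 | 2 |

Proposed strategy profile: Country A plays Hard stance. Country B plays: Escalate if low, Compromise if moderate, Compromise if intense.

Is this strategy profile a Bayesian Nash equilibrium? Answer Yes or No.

No

Country A plays Hard stance: E[Hard stance] = 0.4·(-5) + 0.2·(1) + 0.4·(1) = -1.4; E[Soft stance] = 4.4. Not best-responding. ✗
Country B (domestic pressure low), facing Hard stance: Compromise gives 5, Escalate gives -3. Proposed Escalate is not best — profitable deviation exists. ✗
Country B (domestic pressure moderate), facing Hard stance: Compromise gives 9, Escalate gives 8. Proposed Compromise is best. ✓
Country B (domestic pressure intense), facing Hard stance: Compromise gives 9, Escalate gives 2. Proposed Compromise is best. ✓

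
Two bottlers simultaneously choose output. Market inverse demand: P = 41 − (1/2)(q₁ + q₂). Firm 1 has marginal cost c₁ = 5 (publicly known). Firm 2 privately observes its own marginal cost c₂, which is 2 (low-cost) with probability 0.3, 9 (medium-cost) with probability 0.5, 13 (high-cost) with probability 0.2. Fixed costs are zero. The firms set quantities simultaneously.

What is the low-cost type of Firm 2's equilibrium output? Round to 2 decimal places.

26.10

Firm 2 with cost c maximizes (41 − (1/2)(q₁+q₂) − c)·q₂, giving q₂(c) = (41 − c − (1/2)q₁).
E[c₂] = 0.3·2 + 0.5·9 + 0.2·13 = 7.7
Firm 1's FOC against E[q₂] yields q₁ = (41 − 2·5 + E[c₂])/(3/2) = (41 − 10 + 7.7)/(3/2) = 25.8.
q₂(low-cost) = (41 − 2 − (1/2)·25.8) = 26.1.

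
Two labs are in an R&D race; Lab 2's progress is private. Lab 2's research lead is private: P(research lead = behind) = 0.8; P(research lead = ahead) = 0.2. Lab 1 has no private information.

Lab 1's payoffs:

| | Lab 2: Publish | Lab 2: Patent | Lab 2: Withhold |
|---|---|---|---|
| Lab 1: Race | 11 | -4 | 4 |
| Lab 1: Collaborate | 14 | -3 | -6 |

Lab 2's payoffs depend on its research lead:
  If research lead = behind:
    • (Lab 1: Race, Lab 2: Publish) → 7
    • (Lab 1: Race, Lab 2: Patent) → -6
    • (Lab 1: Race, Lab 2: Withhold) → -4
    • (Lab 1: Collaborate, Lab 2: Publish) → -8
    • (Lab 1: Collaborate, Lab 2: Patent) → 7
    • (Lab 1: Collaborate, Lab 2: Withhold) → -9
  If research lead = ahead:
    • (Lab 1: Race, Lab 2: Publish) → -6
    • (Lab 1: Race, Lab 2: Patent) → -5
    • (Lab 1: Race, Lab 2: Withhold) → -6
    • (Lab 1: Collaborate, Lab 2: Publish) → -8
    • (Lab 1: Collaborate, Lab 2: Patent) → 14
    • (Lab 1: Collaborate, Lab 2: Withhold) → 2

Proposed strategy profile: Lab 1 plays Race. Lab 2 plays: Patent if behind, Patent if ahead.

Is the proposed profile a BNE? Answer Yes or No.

Lab 1 plays Race: E[Race] = 0.8·(-4) + 0.2·(-4) = -4; E[Collaborate] = -3. Not best-responding. ✗
Lab 2 (research lead behind), facing Race: Publish gives 7, Patent gives -6, Withhold gives -4. Proposed Patent is not best — profitable deviation exists. ✗
Lab 2 (research lead ahead), facing Race: Publish gives -6, Patent gives -5, Withhold gives -6. Proposed Patent is best. ✓

No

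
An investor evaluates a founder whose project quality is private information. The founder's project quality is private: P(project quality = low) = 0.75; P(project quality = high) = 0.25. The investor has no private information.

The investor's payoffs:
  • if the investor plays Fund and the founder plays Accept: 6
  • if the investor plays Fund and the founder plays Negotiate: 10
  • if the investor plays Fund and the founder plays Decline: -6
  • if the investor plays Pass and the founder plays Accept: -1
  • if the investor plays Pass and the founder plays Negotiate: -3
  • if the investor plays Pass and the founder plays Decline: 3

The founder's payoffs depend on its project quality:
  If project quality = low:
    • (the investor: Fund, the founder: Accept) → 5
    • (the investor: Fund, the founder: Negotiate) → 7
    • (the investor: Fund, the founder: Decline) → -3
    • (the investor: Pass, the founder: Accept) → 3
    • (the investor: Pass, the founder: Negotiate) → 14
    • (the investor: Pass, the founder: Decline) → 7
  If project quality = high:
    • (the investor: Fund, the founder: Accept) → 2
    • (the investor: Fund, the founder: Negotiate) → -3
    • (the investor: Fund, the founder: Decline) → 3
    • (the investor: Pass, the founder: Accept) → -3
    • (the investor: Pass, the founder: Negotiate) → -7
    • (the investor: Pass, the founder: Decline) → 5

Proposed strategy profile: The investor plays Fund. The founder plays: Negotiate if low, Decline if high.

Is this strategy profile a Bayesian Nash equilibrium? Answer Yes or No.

Yes

A profile is a BNE iff every type of every player is best-responding given beliefs about the other side.
The investor plays Fund: E[Fund] = 0.75·(10) + 0.25·(-6) = 6; E[Pass] = -1.5. Best-responding. ✓
The founder (project quality low), facing Fund: Accept gives 5, Negotiate gives 7, Decline gives -3. Proposed Negotiate is best. ✓
The founder (project quality high), facing Fund: Accept gives 2, Negotiate gives -3, Decline gives 3. Proposed Decline is best. ✓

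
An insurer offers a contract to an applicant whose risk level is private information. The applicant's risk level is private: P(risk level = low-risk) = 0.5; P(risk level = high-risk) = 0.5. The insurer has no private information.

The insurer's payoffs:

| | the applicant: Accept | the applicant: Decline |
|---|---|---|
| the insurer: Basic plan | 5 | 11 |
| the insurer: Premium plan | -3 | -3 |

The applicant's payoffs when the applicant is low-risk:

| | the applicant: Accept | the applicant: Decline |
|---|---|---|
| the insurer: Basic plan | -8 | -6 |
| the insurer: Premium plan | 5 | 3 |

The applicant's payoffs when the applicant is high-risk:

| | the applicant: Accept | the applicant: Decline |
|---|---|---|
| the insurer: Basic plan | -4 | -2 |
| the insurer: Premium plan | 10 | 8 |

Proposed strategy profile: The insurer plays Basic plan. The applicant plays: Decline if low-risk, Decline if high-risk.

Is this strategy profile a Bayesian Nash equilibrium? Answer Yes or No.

Yes

The insurer plays Basic plan: E[Basic plan] = 0.5·(11) + 0.5·(11) = 11; E[Premium plan] = -3. Best-responding. ✓
The applicant (risk level low-risk), facing Basic plan: Accept gives -8, Decline gives -6. Proposed Decline is best. ✓
The applicant (risk level high-risk), facing Basic plan: Accept gives -4, Decline gives -2. Proposed Decline is best. ✓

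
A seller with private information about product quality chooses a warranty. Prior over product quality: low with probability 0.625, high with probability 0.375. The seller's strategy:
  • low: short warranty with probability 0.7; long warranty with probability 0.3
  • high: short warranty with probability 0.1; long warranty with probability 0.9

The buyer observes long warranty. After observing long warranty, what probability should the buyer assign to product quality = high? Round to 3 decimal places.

P(long warranty) = 0.625·0.3 + 0.375·0.9 = 0.525
P(high | long warranty) = (0.375·0.9) / 0.525 = 0.3375 / 0.525 = 0.642857

0.643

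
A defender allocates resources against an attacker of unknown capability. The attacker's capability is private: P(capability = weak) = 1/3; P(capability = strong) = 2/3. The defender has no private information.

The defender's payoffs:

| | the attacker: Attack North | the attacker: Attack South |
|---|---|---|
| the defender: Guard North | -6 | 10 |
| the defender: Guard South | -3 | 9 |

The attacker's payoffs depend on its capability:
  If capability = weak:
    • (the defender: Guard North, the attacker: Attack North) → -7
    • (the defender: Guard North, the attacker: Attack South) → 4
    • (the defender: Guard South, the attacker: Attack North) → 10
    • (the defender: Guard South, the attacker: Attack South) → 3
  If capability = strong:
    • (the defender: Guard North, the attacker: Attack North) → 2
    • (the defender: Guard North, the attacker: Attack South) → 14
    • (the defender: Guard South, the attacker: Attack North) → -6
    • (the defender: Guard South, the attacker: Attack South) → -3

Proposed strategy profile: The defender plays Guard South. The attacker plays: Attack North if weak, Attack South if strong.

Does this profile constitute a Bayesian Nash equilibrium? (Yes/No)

The defender plays Guard South: E[Guard South] = 1/3·(-3) + 2/3·(9) = 5; E[Guard North] = 14/3. Best-responding. ✓
The attacker (capability weak), facing Guard South: Attack North gives 10, Attack South gives 3. Proposed Attack North is best. ✓
The attacker (capability strong), facing Guard South: Attack North gives -6, Attack South gives -3. Proposed Attack South is best. ✓

Yes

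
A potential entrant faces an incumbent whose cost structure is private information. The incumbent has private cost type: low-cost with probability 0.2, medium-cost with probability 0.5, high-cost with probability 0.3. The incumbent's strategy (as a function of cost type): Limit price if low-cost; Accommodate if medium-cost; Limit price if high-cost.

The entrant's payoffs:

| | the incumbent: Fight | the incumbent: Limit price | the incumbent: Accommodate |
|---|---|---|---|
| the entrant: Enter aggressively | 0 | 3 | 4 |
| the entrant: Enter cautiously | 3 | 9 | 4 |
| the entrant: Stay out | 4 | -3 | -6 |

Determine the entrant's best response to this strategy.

Enter cautiously

E[Enter aggressively] = 0.2·(3) + 0.5·(4) + 0.3·(3) = 3.5
E[Enter cautiously] = 0.2·(9) + 0.5·(4) + 0.3·(9) = 6.5
E[Stay out] = 0.2·(-3) + 0.5·(-6) + 0.3·(-3) = -4.5
Best response: Enter cautiously (6.5 is the largest).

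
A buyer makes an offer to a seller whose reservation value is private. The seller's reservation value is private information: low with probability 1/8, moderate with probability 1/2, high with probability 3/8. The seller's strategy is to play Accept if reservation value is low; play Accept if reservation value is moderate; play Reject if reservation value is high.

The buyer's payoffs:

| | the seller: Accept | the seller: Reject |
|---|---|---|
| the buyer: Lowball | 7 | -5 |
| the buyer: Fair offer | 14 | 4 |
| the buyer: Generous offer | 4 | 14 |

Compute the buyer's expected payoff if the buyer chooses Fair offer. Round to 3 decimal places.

10.250

Take the expectation over the seller's reservation value, weighting each type's action by its prior probability.
E[Fair offer] = 1/8·14 + 1/2·14 + 3/8·4 = 7/4 + 7 + 3/2 = 41/4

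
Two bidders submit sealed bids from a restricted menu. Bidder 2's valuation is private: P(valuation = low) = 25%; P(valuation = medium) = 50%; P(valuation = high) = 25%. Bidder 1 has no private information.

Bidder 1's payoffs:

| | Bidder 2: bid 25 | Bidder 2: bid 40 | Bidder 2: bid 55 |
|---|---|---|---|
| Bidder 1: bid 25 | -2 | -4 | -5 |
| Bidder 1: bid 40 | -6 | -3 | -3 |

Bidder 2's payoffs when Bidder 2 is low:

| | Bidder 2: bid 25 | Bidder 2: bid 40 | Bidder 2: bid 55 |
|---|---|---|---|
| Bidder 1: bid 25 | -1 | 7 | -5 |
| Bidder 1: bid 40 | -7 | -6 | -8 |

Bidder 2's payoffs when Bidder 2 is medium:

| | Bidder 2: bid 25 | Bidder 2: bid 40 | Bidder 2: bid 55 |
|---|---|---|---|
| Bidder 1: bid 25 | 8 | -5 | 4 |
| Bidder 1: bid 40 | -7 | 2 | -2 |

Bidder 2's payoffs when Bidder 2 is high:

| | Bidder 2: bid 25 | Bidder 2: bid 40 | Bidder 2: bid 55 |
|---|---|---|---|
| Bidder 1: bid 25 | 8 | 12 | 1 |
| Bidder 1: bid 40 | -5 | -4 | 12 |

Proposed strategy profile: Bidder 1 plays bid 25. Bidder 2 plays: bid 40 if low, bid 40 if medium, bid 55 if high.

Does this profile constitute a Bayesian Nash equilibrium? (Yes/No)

Bidder 1 plays bid 25: E[bid 25] = 0.25·(-4) + 0.5·(-4) + 0.25·(-5) = -4.25; E[bid 40] = -3. Not best-responding. ✗
Bidder 2 (valuation low), facing bid 25: bid 25 gives -1, bid 40 gives 7, bid 55 gives -5. Proposed bid 40 is best. ✓
Bidder 2 (valuation medium), facing bid 25: bid 25 gives 8, bid 40 gives -5, bid 55 gives 4. Proposed bid 40 is not best — profitable deviation exists. ✗
Bidder 2 (valuation high), facing bid 25: bid 25 gives 8, bid 40 gives 12, bid 55 gives 1. Proposed bid 55 is not best — profitable deviation exists. ✗

No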